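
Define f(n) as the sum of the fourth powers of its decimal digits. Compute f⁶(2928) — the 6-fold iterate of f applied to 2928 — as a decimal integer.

15604

2928 → 10689
10689 → 11954
11954 → 7444
7444 → 3169
3169 → 7939
7939 → 15604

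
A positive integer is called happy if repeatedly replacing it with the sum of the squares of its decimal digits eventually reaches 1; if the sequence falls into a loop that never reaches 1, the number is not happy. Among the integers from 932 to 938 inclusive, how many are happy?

2

932: 932 → 94 → 97 → 130 → 10 → 1  (reaches 1)
933: 933 → 99 → 162 → 41 → 17 → 50 → 25 → 29 → 85 → 89 → 145 → 42 → 20 → 4 → 16 → 37 → 58 → 89  (repeats 89)
934: 934 → 106 → 37 → 58 → 89 → 145 → 42 → 20 → 4 → 16 → 37  (repeats 37)
935: 935 → 115 → 27 → 53 → 34 → 25 → 29 → 85 → 89 → 145 → 42 → 20 → 4 → 16 → 37 → 58 → 89  (repeats 89)
936: 936 → 126 → 41 → 17 → 50 → 25 → 29 → 85 → 89 → 145 → 42 → 20 → 4 → 16 → 37 → 58 → 89  (repeats 89)
937: 937 → 139 → 91 → 82 → 68 → 100 → 1  (reaches 1)
938: 938 → 154 → 42 → 20 → 4 → 16 → 37 → 58 → 89 → 145 → 42  (repeats 42)
happy: 932, 937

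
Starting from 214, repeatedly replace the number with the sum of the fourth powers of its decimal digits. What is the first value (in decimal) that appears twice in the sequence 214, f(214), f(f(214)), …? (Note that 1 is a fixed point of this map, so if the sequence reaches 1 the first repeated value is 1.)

214 → 2⁴ + 1⁴ + 4⁴ = 273
273 → 2⁴ + 7⁴ + 3⁴ = 2498
2498 → 2⁴ + 4⁴ + 9⁴ + 8⁴ = 10929
10929 → 1⁴ + 0⁴ + 9⁴ + 2⁴ + 9⁴ = 13139
13139 → 1⁴ + 3⁴ + 1⁴ + 3⁴ + 9⁴ = 6725
6725 → 6⁴ + 7⁴ + 2⁴ + 5⁴ = 4338
4338 → 4⁴ + 3⁴ + 3⁴ + 8⁴ = 4514
4514 → 4⁴ + 5⁴ + 1⁴ + 4⁴ = 1138
1138 → 1⁴ + 1⁴ + 3⁴ + 8⁴ = 4179
4179 → 4⁴ + 1⁴ + 7⁴ + 9⁴ = 9219
9219 → 9⁴ + 2⁴ + 1⁴ + 9⁴ = 13139  — 13139 already appeared earlier.

13139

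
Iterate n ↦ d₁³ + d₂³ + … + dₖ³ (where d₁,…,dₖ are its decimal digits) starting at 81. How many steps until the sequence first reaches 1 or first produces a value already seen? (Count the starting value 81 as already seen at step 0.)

81 → 8³ + 1³ = 512 + 1 = 513
513 → 5³ + 1³ + 3³ = 125 + 1 + 27 = 153
153 → 1³ + 5³ + 3³ = 1 + 125 + 27 = 153  — 153 repeats.
That took 3 steps.

3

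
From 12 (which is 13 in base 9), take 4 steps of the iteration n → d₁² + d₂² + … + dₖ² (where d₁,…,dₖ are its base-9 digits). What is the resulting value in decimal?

16

12 = (1,3)_9 → 1² + 3² = 10
10 = (1,1)_9 → 1² + 1² = 2
2 = (2)_9 → 2² = 4
4 = (4)_9 → 4² = 16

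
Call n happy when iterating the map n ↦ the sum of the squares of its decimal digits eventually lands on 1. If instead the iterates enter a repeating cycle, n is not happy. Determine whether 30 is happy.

not happy

30 → 3² + 0² = 9
9 → 9² = 81
81 → 8² + 1² = 65
65 → 6² + 5² = 61
61 → 6² + 1² = 37
37 → 3² + 7² = 58
58 → 5² + 8² = 89
89 → 8² + 9² = 145
145 → 1² + 4² + 5² = 42
42 → 4² + 2² = 20
20 → 2² + 0² = 4
4 → 4² = 16
16 → 1² + 6² = 37  — 37 already seen; the sequence cycles without reaching 1.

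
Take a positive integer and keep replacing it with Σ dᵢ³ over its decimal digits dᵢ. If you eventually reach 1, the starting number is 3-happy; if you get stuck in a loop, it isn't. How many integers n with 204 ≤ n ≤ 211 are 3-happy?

1

204: 204 → 72 → 351 → 153 → 153  (repeats 153)
205: 205 → 133 → 55 → 250 → 133  (repeats 133)
206: 206 → 224 → 80 → 512 → 134 → 92 → 737 → 713 → 371 → 371  (repeats 371)
207: 207 → 351 → 153 → 153  (repeats 153)
208: 208 → 520 → 133 → 55 → 250 → 133  (repeats 133)
209: 209 → 737 → 713 → 371 → 371  (repeats 371)
210: 210 → 9 → 729 → 1080 → 513 → 153 → 153  (repeats 153)
211: 211 → 10 → 1  (reaches 1)
3-happy: 211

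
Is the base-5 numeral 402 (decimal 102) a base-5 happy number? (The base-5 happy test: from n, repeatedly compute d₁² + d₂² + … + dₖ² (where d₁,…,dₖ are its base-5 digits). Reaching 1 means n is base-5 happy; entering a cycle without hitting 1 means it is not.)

not base-5 happy

102 = (4,0,2)_5 → 4² + 0² + 2² = 20
20 = (4,0)_5 → 4² + 0² = 16
16 = (3,1)_5 → 3² + 1² = 10
10 = (2,0)_5 → 2² + 0² = 4
4 = (4)_5 → 4² = 16  — 16 already seen; the sequence cycles without reaching 1.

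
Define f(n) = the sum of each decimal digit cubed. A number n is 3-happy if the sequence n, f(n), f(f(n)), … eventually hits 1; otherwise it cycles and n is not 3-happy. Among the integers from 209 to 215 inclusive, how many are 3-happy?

209: 209 → 737 → 713 → 371 → 371  — not 3-happy
210: 210 → 9 → 729 → 1080 → 513 → 153 → 153  — not 3-happy
211: 211 → 10 → 1  — 3-happy
212: 212 → 17 → 344 → 155 → 251 → 134 → 92 → 737 → 713 → 371 → 371  — not 3-happy
213: 213 → 36 → 243 → 99 → 1458 → 702 → 351 → 153 → 153  — not 3-happy
214: 214 → 73 → 370 → 370  — not 3-happy
215: 215 → 134 → 92 → 737 → 713 → 371 → 371  — not 3-happy
3-happy: 211

1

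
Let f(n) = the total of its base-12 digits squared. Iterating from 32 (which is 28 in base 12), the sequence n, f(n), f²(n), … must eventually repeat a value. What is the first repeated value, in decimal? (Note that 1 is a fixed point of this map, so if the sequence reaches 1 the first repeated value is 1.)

25

32 = (2,8)_12 → 2² + 8² = 68
68 = (5,8)_12 → 5² + 8² = 89
89 = (7,5)_12 → 7² + 5² = 74
74 = (6,2)_12 → 6² + 2² = 40
40 = (3,4)_12 → 3² + 4² = 25
25 = (2,1)_12 → 2² + 1² = 5
5 = (5)_12 → 5² = 25  — 25 already appeared earlier.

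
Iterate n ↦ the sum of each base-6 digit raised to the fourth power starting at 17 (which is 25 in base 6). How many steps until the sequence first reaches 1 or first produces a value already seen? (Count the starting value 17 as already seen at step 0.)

11

17 = (2,5)_6 → 2⁴ + 5⁴ = 641
641 = (2,5,4,5)_6 → 2⁴ + 5⁴ + 4⁴ + 5⁴ = 1522
1522 = (1,1,0,1,4)_6 → 1⁴ + 1⁴ + 0⁴ + 1⁴ + 4⁴ = 259
259 = (1,1,1,1)_6 → 1⁴ + 1⁴ + 1⁴ + 1⁴ = 4
4 = (4)_6 → 4⁴ = 256
256 = (1,1,0,4)_6 → 1⁴ + 1⁴ + 0⁴ + 4⁴ = 258
258 = (1,1,1,0)_6 → 1⁴ + 1⁴ + 1⁴ + 0⁴ = 3
3 = (3)_6 → 3⁴ = 81
81 = (2,1,3)_6 → 2⁴ + 1⁴ + 3⁴ = 98
98 = (2,4,2)_6 → 2⁴ + 4⁴ + 2⁴ = 288
288 = (1,2,0,0)_6 → 1⁴ + 2⁴ + 0⁴ + 0⁴ = 17  — 17 repeats.
That took 11 steps.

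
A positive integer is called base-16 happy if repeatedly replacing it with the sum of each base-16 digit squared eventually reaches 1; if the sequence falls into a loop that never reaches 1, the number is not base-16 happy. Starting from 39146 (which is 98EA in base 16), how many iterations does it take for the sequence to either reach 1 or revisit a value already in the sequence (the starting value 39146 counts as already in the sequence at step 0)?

39146 = (9,8,14,10)_16 → 9² + 8² + 14² + 10² = 441
441 = (1,11,9)_16 → 1² + 11² + 9² = 203
203 = (12,11)_16 → 12² + 11² = 265
265 = (1,0,9)_16 → 1² + 0² + 9² = 82
82 = (5,2)_16 → 5² + 2² = 29
29 = (1,13)_16 → 1² + 13² = 170
170 = (10,10)_16 → 10² + 10² = 200
200 = (12,8)_16 → 12² + 8² = 208
208 = (13,0)_16 → 13² + 0² = 169
169 = (10,9)_16 → 10² + 9² = 181
181 = (11,5)_16 → 11² + 5² = 146
146 = (9,2)_16 → 9² + 2² = 85
85 = (5,5)_16 → 5² + 5² = 50
50 = (3,2)_16 → 3² + 2² = 13
13 = (13)_16 → 13² = 169  — 169 repeats.
That took 15 steps.

15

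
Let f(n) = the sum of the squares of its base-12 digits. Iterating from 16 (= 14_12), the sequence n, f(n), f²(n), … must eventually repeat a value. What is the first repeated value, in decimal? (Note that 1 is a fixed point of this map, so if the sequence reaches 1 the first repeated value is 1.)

16 = (1,4)_12 → 1² + 4² = 1 + 16 = 17
17 = (1,5)_12 → 1² + 5² = 1 + 25 = 26
26 = (2,2)_12 → 2² + 2² = 4 + 4 = 8
8 = (8)_12 → 8² = 64
64 = (5,4)_12 → 5² + 4² = 25 + 16 = 41
41 = (3,5)_12 → 3² + 5² = 9 + 25 = 34
34 = (2,10)_12 → 2² + 10² = 4 + 100 = 104
104 = (8,8)_12 → 8² + 8² = 64 + 64 = 128
128 = (10,8)_12 → 10² + 8² = 100 + 64 = 164
164 = (1,1,8)_12 → 1² + 1² + 8² = 1 + 1 + 64 = 66
66 = (5,6)_12 → 5² + 6² = 25 + 36 = 61
61 = (5,1)_12 → 5² + 1² = 25 + 1 = 26  — 26 already appeared earlier.

26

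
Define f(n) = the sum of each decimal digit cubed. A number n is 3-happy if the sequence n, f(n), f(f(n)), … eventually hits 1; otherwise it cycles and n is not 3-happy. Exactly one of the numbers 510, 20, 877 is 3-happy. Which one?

510: 510 → 126 → 225 → 141 → 66 → 432 → 99 → 1458 → 702 → 351 → 153 → 153  — repeats 153 (not 3-happy)
20: 20 → 8 → 512 → 134 → 92 → 737 → 713 → 371 → 371  — repeats 371 (not 3-happy)
877: 877 → 1198 → 1243 → 100 → 1  — reaches 1 (3-happy)

877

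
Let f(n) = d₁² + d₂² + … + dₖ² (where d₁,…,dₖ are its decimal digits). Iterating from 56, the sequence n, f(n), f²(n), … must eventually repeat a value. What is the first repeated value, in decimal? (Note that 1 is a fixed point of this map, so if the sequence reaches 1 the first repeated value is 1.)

56 → 5² + 6² = 61
61 → 6² + 1² = 37
37 → 3² + 7² = 58
58 → 5² + 8² = 89
89 → 8² + 9² = 145
145 → 1² + 4² + 5² = 42
42 → 4² + 2² = 20
20 → 2² + 0² = 4
4 → 4² = 16
16 → 1² + 6² = 37  — 37 already appeared earlier.

37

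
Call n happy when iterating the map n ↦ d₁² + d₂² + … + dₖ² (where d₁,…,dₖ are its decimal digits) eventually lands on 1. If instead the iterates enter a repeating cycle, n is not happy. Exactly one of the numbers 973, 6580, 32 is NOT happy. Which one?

973: 973 → 139 → 91 → 82 → 68 → 100 → 1  — reaches 1 (happy)
6580: 6580 → 125 → 30 → 9 → 81 → 65 → 61 → 37 → 58 → 89 → 145 → 42 → 20 → 4 → 16 → 37  — repeats 37 (not happy)
32: 32 → 13 → 10 → 1  — reaches 1 (happy)

6580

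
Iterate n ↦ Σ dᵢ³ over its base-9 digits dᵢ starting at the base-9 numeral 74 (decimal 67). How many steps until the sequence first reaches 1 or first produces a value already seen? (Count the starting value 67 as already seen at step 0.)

67 = (7,4)_9 → 7³ + 4³ = 407
407 = (5,0,2)_9 → 5³ + 0³ + 2³ = 133
133 = (1,5,7)_9 → 1³ + 5³ + 7³ = 469
469 = (5,7,1)_9 → 5³ + 7³ + 1³ = 469  — 469 repeats.
That took 4 steps.

4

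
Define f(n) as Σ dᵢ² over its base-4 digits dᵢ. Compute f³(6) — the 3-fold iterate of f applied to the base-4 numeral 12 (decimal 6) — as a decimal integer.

6 = (1,2)_4 → 5
5 = (1,1)_4 → 2
2 = (2)_4 → 4

4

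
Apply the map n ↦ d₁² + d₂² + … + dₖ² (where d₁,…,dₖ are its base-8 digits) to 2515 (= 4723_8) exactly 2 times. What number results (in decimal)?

2515 = (4,7,2,3)_8 → 4² + 7² + 2² + 3² = 16 + 49 + 4 + 9 = 78
78 = (1,1,6)_8 → 1² + 1² + 6² = 1 + 1 + 36 = 38

38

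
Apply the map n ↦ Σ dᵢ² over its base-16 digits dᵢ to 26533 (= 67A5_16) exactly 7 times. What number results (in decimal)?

26533 = (6,7,10,5)_16 → 6² + 7² + 10² + 5² = 36 + 49 + 100 + 25 = 210
210 = (13,2)_16 → 13² + 2² = 169 + 4 = 173
173 = (10,13)_16 → 10² + 13² = 100 + 169 = 269
269 = (1,0,13)_16 → 1² + 0² + 13² = 1 + 0 + 169 = 170
170 = (10,10)_16 → 10² + 10² = 100 + 100 = 200
200 = (12,8)_16 → 12² + 8² = 144 + 64 = 208
208 = (13,0)_16 → 13² + 0² = 169 + 0 = 169

169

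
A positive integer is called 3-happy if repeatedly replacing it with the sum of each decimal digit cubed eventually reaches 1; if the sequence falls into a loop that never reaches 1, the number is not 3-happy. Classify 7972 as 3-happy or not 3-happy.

3-happy

7972 → 7³ + 9³ + 7³ + 2³ = 343 + 729 + 343 + 8 = 1423
1423 → 1³ + 4³ + 2³ + 3³ = 1 + 64 + 8 + 27 = 100
100 → 1³ + 0³ + 0³ = 1 + 0 + 0 = 1  — reached 1.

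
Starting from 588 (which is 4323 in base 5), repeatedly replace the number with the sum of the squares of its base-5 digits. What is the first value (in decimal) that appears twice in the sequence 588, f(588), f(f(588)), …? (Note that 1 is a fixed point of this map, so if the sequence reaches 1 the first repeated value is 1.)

588 = (4,3,2,3)_5 → 4² + 3² + 2² + 3² = 38
38 = (1,2,3)_5 → 1² + 2² + 3² = 14
14 = (2,4)_5 → 2² + 4² = 20
20 = (4,0)_5 → 4² + 0² = 16
16 = (3,1)_5 → 3² + 1² = 10
10 = (2,0)_5 → 2² + 0² = 4
4 = (4)_5 → 4² = 16  — 16 already appeared earlier.

16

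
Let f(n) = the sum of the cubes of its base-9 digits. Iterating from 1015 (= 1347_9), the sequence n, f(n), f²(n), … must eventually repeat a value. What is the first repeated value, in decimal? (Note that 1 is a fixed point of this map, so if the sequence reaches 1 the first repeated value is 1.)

521

1015 = (1,3,4,7)_9 → 1³ + 3³ + 4³ + 7³ = 435
435 = (5,3,3)_9 → 5³ + 3³ + 3³ = 179
179 = (2,1,8)_9 → 2³ + 1³ + 8³ = 521
521 = (6,3,8)_9 → 6³ + 3³ + 8³ = 755
755 = (1,0,2,8)_9 → 1³ + 0³ + 2³ + 8³ = 521  — 521 already appeared earlier.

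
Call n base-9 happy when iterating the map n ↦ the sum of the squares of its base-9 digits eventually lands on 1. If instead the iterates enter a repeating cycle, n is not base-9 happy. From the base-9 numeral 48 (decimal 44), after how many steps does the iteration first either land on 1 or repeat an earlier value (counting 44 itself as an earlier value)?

44 = (4,8)_9 → 4² + 8² = 80
80 = (8,8)_9 → 8² + 8² = 128
128 = (1,5,2)_9 → 1² + 5² + 2² = 30
30 = (3,3)_9 → 3² + 3² = 18
18 = (2,0)_9 → 2² + 0² = 4
4 = (4)_9 → 4² = 16
16 = (1,7)_9 → 1² + 7² = 50
50 = (5,5)_9 → 5² + 5² = 50  — 50 repeats.
That took 8 steps.

8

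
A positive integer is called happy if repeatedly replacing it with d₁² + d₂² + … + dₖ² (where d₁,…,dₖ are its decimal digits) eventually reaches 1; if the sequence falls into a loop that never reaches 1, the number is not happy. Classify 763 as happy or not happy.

happy

763 → 94
94 → 97
97 → 130
130 → 10
10 → 1  — reached 1.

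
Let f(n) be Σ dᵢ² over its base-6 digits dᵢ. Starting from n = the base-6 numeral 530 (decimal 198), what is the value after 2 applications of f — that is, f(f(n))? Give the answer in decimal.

198 = (5,3,0)_6 → 34
34 = (5,4)_6 → 41

41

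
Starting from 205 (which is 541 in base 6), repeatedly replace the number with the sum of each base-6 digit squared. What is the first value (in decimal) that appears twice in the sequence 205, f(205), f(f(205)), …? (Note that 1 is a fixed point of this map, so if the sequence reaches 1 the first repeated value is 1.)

205 = (5,4,1)_6 → 42
42 = (1,1,0)_6 → 2
2 = (2)_6 → 4
4 = (4)_6 → 16
16 = (2,4)_6 → 20
20 = (3,2)_6 → 13
13 = (2,1)_6 → 5
5 = (5)_6 → 25
25 = (4,1)_6 → 17
17 = (2,5)_6 → 29
29 = (4,5)_6 → 41
41 = (1,0,5)_6 → 26
26 = (4,2)_6 → 20  — 20 already appeared earlier.

20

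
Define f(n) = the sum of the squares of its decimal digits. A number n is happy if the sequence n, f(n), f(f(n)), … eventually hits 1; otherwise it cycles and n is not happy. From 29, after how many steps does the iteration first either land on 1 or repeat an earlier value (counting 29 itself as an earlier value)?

10

29 → 85
85 → 89
89 → 145
145 → 42
42 → 20
20 → 4
4 → 16
16 → 37
37 → 58
58 → 89  — 89 repeats.
That took 10 steps.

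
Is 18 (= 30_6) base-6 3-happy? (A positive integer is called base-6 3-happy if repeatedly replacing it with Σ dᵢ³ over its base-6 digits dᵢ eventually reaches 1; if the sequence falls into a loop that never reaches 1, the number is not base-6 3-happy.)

18 = (3,0)_6 → 3³ + 0³ = 27
27 = (4,3)_6 → 4³ + 3³ = 91
91 = (2,3,1)_6 → 2³ + 3³ + 1³ = 36
36 = (1,0,0)_6 → 1³ + 0³ + 0³ = 1  — reached 1.

base-6 3-happy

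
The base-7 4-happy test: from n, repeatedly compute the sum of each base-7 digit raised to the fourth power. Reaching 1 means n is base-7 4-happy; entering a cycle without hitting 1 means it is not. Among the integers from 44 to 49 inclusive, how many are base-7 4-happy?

44: 44 → 1312 → 1412 → 1506 → 898 → 304 → 1378 → 1552 → 1218 → 1458 → 898  (repeats 898)
45: 45 → 1377 → 881 → 2689 → 1923 → 1507 → 913 → 609 → 707 → 97 → 2593 → 1459 → 963 → 1153 → 803 → 673 → 1923  (repeats 1923)
46: 46 → 1552 → 1218 → 1458 → 898 → 304 → 1378 → 1552  (repeats 1552)
47: 47 → 1921 → 963 → 1153 → 803 → 673 → 1923 → 1507 → 913 → 609 → 707 → 97 → 2593 → 1459 → 963  (repeats 963)
48: 48 → 2592 → 1394 → 338 → 2608 → 514 → 244 → 2848 → 1314 → 1956 → 2258 → 1808 → 1938 → 2258  (repeats 2258)
49: 49 → 1  (reaches 1)
base-7 4-happy: 49

1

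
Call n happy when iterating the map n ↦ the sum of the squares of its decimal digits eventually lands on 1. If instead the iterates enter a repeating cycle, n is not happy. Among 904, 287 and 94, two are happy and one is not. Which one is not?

904: 904 → 97 → 130 → 10 → 1  — reaches 1 (happy)
287: 287 → 117 → 51 → 26 → 40 → 16 → 37 → 58 → 89 → 145 → 42 → 20 → 4 → 16  — repeats 16 (not happy)
94: 94 → 97 → 130 → 10 → 1  — reaches 1 (happy)

287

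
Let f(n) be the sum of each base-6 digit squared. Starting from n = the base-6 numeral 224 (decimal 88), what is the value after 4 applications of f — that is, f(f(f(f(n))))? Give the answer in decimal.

13

88 = (2,2,4)_6 → 2² + 2² + 4² = 4 + 4 + 16 = 24
24 = (4,0)_6 → 4² + 0² = 16 + 0 = 16
16 = (2,4)_6 → 2² + 4² = 4 + 16 = 20
20 = (3,2)_6 → 3² + 2² = 9 + 4 = 13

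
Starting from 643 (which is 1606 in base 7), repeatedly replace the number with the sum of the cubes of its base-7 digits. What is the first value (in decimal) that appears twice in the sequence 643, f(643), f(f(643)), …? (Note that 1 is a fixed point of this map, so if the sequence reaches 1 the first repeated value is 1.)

643 = (1,6,0,6)_7 → 1³ + 6³ + 0³ + 6³ = 433
433 = (1,1,5,6)_7 → 1³ + 1³ + 5³ + 6³ = 343
343 = (1,0,0,0)_7 → 1³ + 0³ + 0³ + 0³ = 1  — reached the fixed point 1.
1 → 1, so 1 is the first repeated value.

1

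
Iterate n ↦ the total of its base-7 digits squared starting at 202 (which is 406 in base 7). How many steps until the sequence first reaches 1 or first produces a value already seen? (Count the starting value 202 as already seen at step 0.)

3

202 = (4,0,6)_7 → 4² + 0² + 6² = 16 + 0 + 36 = 52
52 = (1,0,3)_7 → 1² + 0² + 3² = 1 + 0 + 9 = 10
10 = (1,3)_7 → 1² + 3² = 1 + 9 = 10  — 10 repeats.
That took 3 steps.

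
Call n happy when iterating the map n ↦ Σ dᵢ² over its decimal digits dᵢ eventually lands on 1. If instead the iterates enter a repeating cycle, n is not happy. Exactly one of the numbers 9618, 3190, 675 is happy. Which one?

3190

9618: 9618 → 182 → 69 → 117 → 51 → 26 → 40 → 16 → 37 → 58 → 89 → 145 → 42 → 20 → 4 → 16  — repeats 16 (not happy)
3190: 3190 → 91 → 82 → 68 → 100 → 1  — reaches 1 (happy)
675: 675 → 110 → 2 → 4 → 16 → 37 → 58 → 89 → 145 → 42 → 20 → 4  — repeats 4 (not happy)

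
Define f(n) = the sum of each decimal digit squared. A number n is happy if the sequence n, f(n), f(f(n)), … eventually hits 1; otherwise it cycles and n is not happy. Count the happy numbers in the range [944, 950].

944: 944 → 113 → 11 → 2 → 4 → 16 → 37 → 58 → 89 → 145 → 42 → 20 → 4  (repeats 4)
945: 945 → 122 → 9 → 81 → 65 → 61 → 37 → 58 → 89 → 145 → 42 → 20 → 4 → 16 → 37  (repeats 37)
946: 946 → 133 → 19 → 82 → 68 → 100 → 1  (reaches 1)
947: 947 → 146 → 53 → 34 → 25 → 29 → 85 → 89 → 145 → 42 → 20 → 4 → 16 → 37 → 58 → 89  (repeats 89)
948: 948 → 161 → 38 → 73 → 58 → 89 → 145 → 42 → 20 → 4 → 16 → 37 → 58  (repeats 58)
949: 949 → 178 → 114 → 18 → 65 → 61 → 37 → 58 → 89 → 145 → 42 → 20 → 4 → 16 → 37  (repeats 37)
950: 950 → 106 → 37 → 58 → 89 → 145 → 42 → 20 → 4 → 16 → 37  (repeats 37)
happy: 946

1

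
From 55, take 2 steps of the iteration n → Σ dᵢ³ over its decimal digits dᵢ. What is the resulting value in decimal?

55 → 5³ + 5³ = 125 + 125 = 250
250 → 2³ + 5³ + 0³ = 8 + 125 + 0 = 133

133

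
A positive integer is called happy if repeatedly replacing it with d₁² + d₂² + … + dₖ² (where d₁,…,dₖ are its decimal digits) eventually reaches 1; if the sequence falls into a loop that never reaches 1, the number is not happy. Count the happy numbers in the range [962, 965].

962: 962 → 121 → 6 → 36 → 45 → 41 → 17 → 50 → 25 → 29 → 85 → 89 → 145 → 42 → 20 → 4 → 16 → 37 → 58 → 89  (repeats 89)
963: 963 → 126 → 41 → 17 → 50 → 25 → 29 → 85 → 89 → 145 → 42 → 20 → 4 → 16 → 37 → 58 → 89  (repeats 89)
964: 964 → 133 → 19 → 82 → 68 → 100 → 1  (reaches 1)
965: 965 → 142 → 21 → 5 → 25 → 29 → 85 → 89 → 145 → 42 → 20 → 4 → 16 → 37 → 58 → 89  (repeats 89)
happy: 964

1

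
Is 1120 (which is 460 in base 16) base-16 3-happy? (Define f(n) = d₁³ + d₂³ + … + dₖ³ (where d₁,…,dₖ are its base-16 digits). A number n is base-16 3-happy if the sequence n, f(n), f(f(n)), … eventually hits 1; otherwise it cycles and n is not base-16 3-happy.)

1120 = (4,6,0)_16 → 4³ + 6³ + 0³ = 64 + 216 + 0 = 280
280 = (1,1,8)_16 → 1³ + 1³ + 8³ = 1 + 1 + 512 = 514
514 = (2,0,2)_16 → 2³ + 0³ + 2³ = 8 + 0 + 8 = 16
16 = (1,0)_16 → 1³ + 0³ = 1 + 0 = 1  — reached 1.

base-16 3-happy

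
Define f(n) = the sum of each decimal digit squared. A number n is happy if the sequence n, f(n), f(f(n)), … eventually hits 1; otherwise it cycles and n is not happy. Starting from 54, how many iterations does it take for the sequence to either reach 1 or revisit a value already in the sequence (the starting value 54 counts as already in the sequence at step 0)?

54 → 5² + 4² = 41
41 → 4² + 1² = 17
17 → 1² + 7² = 50
50 → 5² + 0² = 25
25 → 2² + 5² = 29
29 → 2² + 9² = 85
85 → 8² + 5² = 89
89 → 8² + 9² = 145
145 → 1² + 4² + 5² = 42
42 → 4² + 2² = 20
20 → 2² + 0² = 4
4 → 4² = 16
16 → 1² + 6² = 37
37 → 3² + 7² = 58
58 → 5² + 8² = 89  — 89 repeats.
That took 15 steps.

15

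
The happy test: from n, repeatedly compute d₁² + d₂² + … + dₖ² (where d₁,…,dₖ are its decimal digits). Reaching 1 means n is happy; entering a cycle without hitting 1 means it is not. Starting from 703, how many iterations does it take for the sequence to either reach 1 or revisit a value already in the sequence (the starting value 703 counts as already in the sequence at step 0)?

9

703 → 7² + 0² + 3² = 49 + 0 + 9 = 58
58 → 5² + 8² = 25 + 64 = 89
89 → 8² + 9² = 64 + 81 = 145
145 → 1² + 4² + 5² = 1 + 16 + 25 = 42
42 → 4² + 2² = 16 + 4 = 20
20 → 2² + 0² = 4 + 0 = 4
4 → 4² = 16
16 → 1² + 6² = 1 + 36 = 37
37 → 3² + 7² = 9 + 49 = 58  — 58 repeats.
That took 9 steps.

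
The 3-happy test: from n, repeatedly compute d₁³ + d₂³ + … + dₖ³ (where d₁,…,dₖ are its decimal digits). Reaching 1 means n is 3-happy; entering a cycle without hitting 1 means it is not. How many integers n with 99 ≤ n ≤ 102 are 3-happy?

1

99: 99 → 1458 → 702 → 351 → 153 → 153  — not 3-happy
100: 100 → 1  — 3-happy
101: 101 → 2 → 8 → 512 → 134 → 92 → 737 → 713 → 371 → 371  — not 3-happy
102: 102 → 9 → 729 → 1080 → 513 → 153 → 153  — not 3-happy
3-happy: 100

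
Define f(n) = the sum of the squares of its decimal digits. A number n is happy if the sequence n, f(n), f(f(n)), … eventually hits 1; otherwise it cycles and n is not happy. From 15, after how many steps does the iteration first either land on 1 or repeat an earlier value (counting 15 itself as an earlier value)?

15 → 1² + 5² = 1 + 25 = 26
26 → 2² + 6² = 4 + 36 = 40
40 → 4² + 0² = 16 + 0 = 16
16 → 1² + 6² = 1 + 36 = 37
37 → 3² + 7² = 9 + 49 = 58
58 → 5² + 8² = 25 + 64 = 89
89 → 8² + 9² = 64 + 81 = 145
145 → 1² + 4² + 5² = 1 + 16 + 25 = 42
42 → 4² + 2² = 16 + 4 = 20
20 → 2² + 0² = 4 + 0 = 4
4 → 4² = 16  — 16 repeats.
That took 11 steps.

11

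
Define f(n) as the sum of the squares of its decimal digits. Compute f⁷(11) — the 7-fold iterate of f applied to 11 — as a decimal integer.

11 → 1² + 1² = 1 + 1 = 2
2 → 2² = 4
4 → 4² = 16
16 → 1² + 6² = 1 + 36 = 37
37 → 3² + 7² = 9 + 49 = 58
58 → 5² + 8² = 25 + 64 = 89
89 → 8² + 9² = 64 + 81 = 145

145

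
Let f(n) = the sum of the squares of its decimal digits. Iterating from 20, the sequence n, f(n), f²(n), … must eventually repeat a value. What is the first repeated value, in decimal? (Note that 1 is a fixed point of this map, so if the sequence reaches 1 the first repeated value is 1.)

20 → 2² + 0² = 4 + 0 = 4
4 → 4² = 16
16 → 1² + 6² = 1 + 36 = 37
37 → 3² + 7² = 9 + 49 = 58
58 → 5² + 8² = 25 + 64 = 89
89 → 8² + 9² = 64 + 81 = 145
145 → 1² + 4² + 5² = 1 + 16 + 25 = 42
42 → 4² + 2² = 16 + 4 = 20  — 20 already appeared earlier.

20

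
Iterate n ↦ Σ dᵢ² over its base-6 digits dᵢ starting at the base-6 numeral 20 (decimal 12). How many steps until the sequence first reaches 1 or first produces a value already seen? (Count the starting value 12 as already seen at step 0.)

12 = (2,0)_6 → 2² + 0² = 4 + 0 = 4
4 = (4)_6 → 4² = 16
16 = (2,4)_6 → 2² + 4² = 4 + 16 = 20
20 = (3,2)_6 → 3² + 2² = 9 + 4 = 13
13 = (2,1)_6 → 2² + 1² = 4 + 1 = 5
5 = (5)_6 → 5² = 25
25 = (4,1)_6 → 4² + 1² = 16 + 1 = 17
17 = (2,5)_6 → 2² + 5² = 4 + 25 = 29
29 = (4,5)_6 → 4² + 5² = 16 + 25 = 41
41 = (1,0,5)_6 → 1² + 0² + 5² = 1 + 0 + 25 = 26
26 = (4,2)_6 → 4² + 2² = 16 + 4 = 20  — 20 repeats.
That took 11 steps.

11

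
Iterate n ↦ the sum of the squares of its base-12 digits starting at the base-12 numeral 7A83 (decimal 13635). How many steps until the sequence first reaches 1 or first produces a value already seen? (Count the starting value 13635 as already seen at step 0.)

7

13635 = (7,10,8,3)_12 → 222
222 = (1,6,6)_12 → 73
73 = (6,1)_12 → 37
37 = (3,1)_12 → 10
10 = (10)_12 → 100
100 = (8,4)_12 → 80
80 = (6,8)_12 → 100  — 100 repeats.
That took 7 steps.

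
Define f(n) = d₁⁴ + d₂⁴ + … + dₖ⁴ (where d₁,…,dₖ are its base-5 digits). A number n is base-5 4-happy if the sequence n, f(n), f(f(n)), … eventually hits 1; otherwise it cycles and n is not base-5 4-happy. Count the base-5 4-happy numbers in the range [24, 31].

24: 24 → 512 → 288 → 114 → 528 → 338 → 194 → 354 → 528  (repeats 528)
25: 25 → 1  (reaches 1)
26: 26 → 2 → 16 → 82 → 98 → 418 → 244 → 594 → 674 → 514 → 528 → 338 → 194 → 354 → 528  (repeats 528)
27: 27 → 17 → 97 → 353 → 353  (repeats 353)
28: 28 → 82 → 98 → 418 → 244 → 594 → 674 → 514 → 528 → 338 → 194 → 354 → 528  (repeats 528)
29: 29 → 257 → 33 → 83 → 163 → 99 → 593 → 499 → 849 → 595 → 593  (repeats 593)
30: 30 → 2 → 16 → 82 → 98 → 418 → 244 → 594 → 674 → 514 → 528 → 338 → 194 → 354 → 528  (repeats 528)
31: 31 → 3 → 81 → 83 → 163 → 99 → 593 → 499 → 849 → 595 → 593  (repeats 593)
base-5 4-happy: 25

1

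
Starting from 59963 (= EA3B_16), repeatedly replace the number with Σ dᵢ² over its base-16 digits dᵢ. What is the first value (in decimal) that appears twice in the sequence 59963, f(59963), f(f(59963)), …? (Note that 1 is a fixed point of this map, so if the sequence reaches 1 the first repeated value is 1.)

59963 = (14,10,3,11)_16 → 14² + 10² + 3² + 11² = 196 + 100 + 9 + 121 = 426
426 = (1,10,10)_16 → 1² + 10² + 10² = 1 + 100 + 100 = 201
201 = (12,9)_16 → 12² + 9² = 144 + 81 = 225
225 = (14,1)_16 → 14² + 1² = 196 + 1 = 197
197 = (12,5)_16 → 12² + 5² = 144 + 25 = 169
169 = (10,9)_16 → 10² + 9² = 100 + 81 = 181
181 = (11,5)_16 → 11² + 5² = 121 + 25 = 146
146 = (9,2)_16 → 9² + 2² = 81 + 4 = 85
85 = (5,5)_16 → 5² + 5² = 25 + 25 = 50
50 = (3,2)_16 → 3² + 2² = 9 + 4 = 13
13 = (13)_16 → 13² = 169  — 169 already appeared earlier.

169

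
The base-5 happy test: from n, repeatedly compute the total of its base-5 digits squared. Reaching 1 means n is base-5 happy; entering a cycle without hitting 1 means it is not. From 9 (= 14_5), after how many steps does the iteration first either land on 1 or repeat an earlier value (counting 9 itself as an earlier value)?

9 = (1,4)_5 → 1² + 4² = 1 + 16 = 17
17 = (3,2)_5 → 3² + 2² = 9 + 4 = 13
13 = (2,3)_5 → 2² + 3² = 4 + 9 = 13  — 13 repeats.
That took 3 steps.

3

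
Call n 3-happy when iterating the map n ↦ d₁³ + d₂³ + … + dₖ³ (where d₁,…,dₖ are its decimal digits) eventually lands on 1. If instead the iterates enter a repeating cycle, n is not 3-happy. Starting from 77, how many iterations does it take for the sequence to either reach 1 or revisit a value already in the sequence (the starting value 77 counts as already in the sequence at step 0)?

8

77 → 7³ + 7³ = 343 + 343 = 686
686 → 6³ + 8³ + 6³ = 216 + 512 + 216 = 944
944 → 9³ + 4³ + 4³ = 729 + 64 + 64 = 857
857 → 8³ + 5³ + 7³ = 512 + 125 + 343 = 980
980 → 9³ + 8³ + 0³ = 729 + 512 + 0 = 1241
1241 → 1³ + 2³ + 4³ + 1³ = 1 + 8 + 64 + 1 = 74
74 → 7³ + 4³ = 343 + 64 = 407
407 → 4³ + 0³ + 7³ = 64 + 0 + 343 = 407  — 407 repeats.
That took 8 steps.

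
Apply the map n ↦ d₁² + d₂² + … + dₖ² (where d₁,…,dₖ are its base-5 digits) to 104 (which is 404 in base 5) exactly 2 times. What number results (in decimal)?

104 = (4,0,4)_5 → 4² + 0² + 4² = 32
32 = (1,1,2)_5 → 1² + 1² + 2² = 6

6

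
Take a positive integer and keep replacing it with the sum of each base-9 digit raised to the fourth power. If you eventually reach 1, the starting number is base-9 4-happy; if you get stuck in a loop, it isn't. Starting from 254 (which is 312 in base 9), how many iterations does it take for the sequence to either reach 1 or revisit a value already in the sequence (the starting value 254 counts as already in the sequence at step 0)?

11

254 = (3,1,2)_9 → 3⁴ + 1⁴ + 2⁴ = 98
98 = (1,1,8)_9 → 1⁴ + 1⁴ + 8⁴ = 4098
4098 = (5,5,5,3)_9 → 5⁴ + 5⁴ + 5⁴ + 3⁴ = 1956
1956 = (2,6,1,3)_9 → 2⁴ + 6⁴ + 1⁴ + 3⁴ = 1394
1394 = (1,8,1,8)_9 → 1⁴ + 8⁴ + 1⁴ + 8⁴ = 8194
8194 = (1,2,2,1,4)_9 → 1⁴ + 2⁴ + 2⁴ + 1⁴ + 4⁴ = 290
290 = (3,5,2)_9 → 3⁴ + 5⁴ + 2⁴ = 722
722 = (8,8,2)_9 → 8⁴ + 8⁴ + 2⁴ = 8208
8208 = (1,2,2,3,0)_9 → 1⁴ + 2⁴ + 2⁴ + 3⁴ + 0⁴ = 114
114 = (1,3,6)_9 → 1⁴ + 3⁴ + 6⁴ = 1378
1378 = (1,8,0,1)_9 → 1⁴ + 8⁴ + 0⁴ + 1⁴ = 4098  — 4098 repeats.
That took 11 steps.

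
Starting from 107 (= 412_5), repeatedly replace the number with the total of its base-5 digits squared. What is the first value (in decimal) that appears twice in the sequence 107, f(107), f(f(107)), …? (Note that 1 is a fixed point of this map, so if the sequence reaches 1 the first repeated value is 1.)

13

107 = (4,1,2)_5 → 4² + 1² + 2² = 16 + 1 + 4 = 21
21 = (4,1)_5 → 4² + 1² = 16 + 1 = 17
17 = (3,2)_5 → 3² + 2² = 9 + 4 = 13
13 = (2,3)_5 → 2² + 3² = 4 + 9 = 13  — 13 already appeared earlier.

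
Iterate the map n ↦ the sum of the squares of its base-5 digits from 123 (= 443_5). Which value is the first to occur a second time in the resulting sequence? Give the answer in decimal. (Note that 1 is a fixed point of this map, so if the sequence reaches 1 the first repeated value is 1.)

1

123 = (4,4,3)_5 → 4² + 4² + 3² = 16 + 16 + 9 = 41
41 = (1,3,1)_5 → 1² + 3² + 1² = 1 + 9 + 1 = 11
11 = (2,1)_5 → 2² + 1² = 4 + 1 = 5
5 = (1,0)_5 → 1² + 0² = 1 + 0 = 1  — reached the fixed point 1.
1 → 1, so 1 is the first repeated value.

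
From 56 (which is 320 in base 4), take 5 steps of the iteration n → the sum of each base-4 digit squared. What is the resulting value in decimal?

56 = (3,2,0)_4 → 3² + 2² + 0² = 9 + 4 + 0 = 13
13 = (3,1)_4 → 3² + 1² = 9 + 1 = 10
10 = (2,2)_4 → 2² + 2² = 4 + 4 = 8
8 = (2,0)_4 → 2² + 0² = 4 + 0 = 4
4 = (1,0)_4 → 1² + 0² = 1 + 0 = 1

1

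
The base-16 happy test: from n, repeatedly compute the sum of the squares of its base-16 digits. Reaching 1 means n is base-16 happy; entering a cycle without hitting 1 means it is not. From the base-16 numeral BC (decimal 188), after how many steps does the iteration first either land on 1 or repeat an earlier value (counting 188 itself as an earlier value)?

188 = (11,12)_16 → 265
265 = (1,0,9)_16 → 82
82 = (5,2)_16 → 29
29 = (1,13)_16 → 170
170 = (10,10)_16 → 200
200 = (12,8)_16 → 208
208 = (13,0)_16 → 169
169 = (10,9)_16 → 181
181 = (11,5)_16 → 146
146 = (9,2)_16 → 85
85 = (5,5)_16 → 50
50 = (3,2)_16 → 13
13 = (13)_16 → 169  — 169 repeats.
That took 13 steps.

13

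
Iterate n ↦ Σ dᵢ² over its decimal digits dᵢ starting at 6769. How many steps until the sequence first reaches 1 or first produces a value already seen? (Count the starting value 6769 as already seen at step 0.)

6769 → 202
202 → 8
8 → 64
64 → 52
52 → 29
29 → 85
85 → 89
89 → 145
145 → 42
42 → 20
20 → 4
4 → 16
16 → 37
37 → 58
58 → 89  — 89 repeats.
That took 15 steps.

15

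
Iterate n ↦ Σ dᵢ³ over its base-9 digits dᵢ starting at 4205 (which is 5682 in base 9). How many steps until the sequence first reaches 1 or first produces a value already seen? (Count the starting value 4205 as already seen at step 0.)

7

4205 = (5,6,8,2)_9 → 5³ + 6³ + 8³ + 2³ = 125 + 216 + 512 + 8 = 861
861 = (1,1,5,6)_9 → 1³ + 1³ + 5³ + 6³ = 1 + 1 + 125 + 216 = 343
343 = (4,2,1)_9 → 4³ + 2³ + 1³ = 64 + 8 + 1 = 73
73 = (8,1)_9 → 8³ + 1³ = 512 + 1 = 513
513 = (6,3,0)_9 → 6³ + 3³ + 0³ = 216 + 27 + 0 = 243
243 = (3,0,0)_9 → 3³ + 0³ + 0³ = 27 + 0 + 0 = 27
27 = (3,0)_9 → 3³ + 0³ = 27 + 0 = 27  — 27 repeats.
That took 7 steps.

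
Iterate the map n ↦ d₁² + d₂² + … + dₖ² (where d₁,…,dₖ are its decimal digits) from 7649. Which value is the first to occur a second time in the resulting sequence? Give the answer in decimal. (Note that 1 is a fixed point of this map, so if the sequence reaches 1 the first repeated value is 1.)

7649 → 182
182 → 69
69 → 117
117 → 51
51 → 26
26 → 40
40 → 16
16 → 37
37 → 58
58 → 89
89 → 145
145 → 42
42 → 20
20 → 4
4 → 16  — 16 already appeared earlier.

16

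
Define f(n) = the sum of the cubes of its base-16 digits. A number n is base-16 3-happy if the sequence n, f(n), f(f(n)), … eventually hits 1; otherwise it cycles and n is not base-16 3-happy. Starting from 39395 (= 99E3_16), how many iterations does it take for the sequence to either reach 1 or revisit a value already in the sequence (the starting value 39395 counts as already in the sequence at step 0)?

39395 = (9,9,14,3)_16 → 4229
4229 = (1,0,8,5)_16 → 638
638 = (2,7,14)_16 → 3095
3095 = (12,1,7)_16 → 2072
2072 = (8,1,8)_16 → 1025
1025 = (4,0,1)_16 → 65
65 = (4,1)_16 → 65  — 65 repeats.
That took 7 steps.

7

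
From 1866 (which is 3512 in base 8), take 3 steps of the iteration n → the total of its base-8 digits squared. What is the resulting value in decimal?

1866 = (3,5,1,2)_8 → 3² + 5² + 1² + 2² = 9 + 25 + 1 + 4 = 39
39 = (4,7)_8 → 4² + 7² = 16 + 49 = 65
65 = (1,0,1)_8 → 1² + 0² + 1² = 1 + 0 + 1 = 2

2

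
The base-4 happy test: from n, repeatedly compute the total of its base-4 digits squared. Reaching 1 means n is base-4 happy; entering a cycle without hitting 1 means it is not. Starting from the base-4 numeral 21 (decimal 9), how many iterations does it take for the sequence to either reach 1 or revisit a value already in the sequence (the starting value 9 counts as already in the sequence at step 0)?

9 = (2,1)_4 → 2² + 1² = 4 + 1 = 5
5 = (1,1)_4 → 1² + 1² = 1 + 1 = 2
2 = (2)_4 → 2² = 4
4 = (1,0)_4 → 1² + 0² = 1 + 0 = 1  — reached 1.
That took 4 steps.

4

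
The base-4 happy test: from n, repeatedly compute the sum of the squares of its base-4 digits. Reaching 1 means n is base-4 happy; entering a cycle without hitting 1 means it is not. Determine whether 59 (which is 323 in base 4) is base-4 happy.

59 = (3,2,3)_4 → 3² + 2² + 3² = 9 + 4 + 9 = 22
22 = (1,1,2)_4 → 1² + 1² + 2² = 1 + 1 + 4 = 6
6 = (1,2)_4 → 1² + 2² = 1 + 4 = 5
5 = (1,1)_4 → 1² + 1² = 1 + 1 = 2
2 = (2)_4 → 2² = 4
4 = (1,0)_4 → 1² + 0² = 1 + 0 = 1  — reached 1.

base-4 happy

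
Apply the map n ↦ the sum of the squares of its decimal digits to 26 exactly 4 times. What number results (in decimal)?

26 → 2² + 6² = 40
40 → 4² + 0² = 16
16 → 1² + 6² = 37
37 → 3² + 7² = 58

58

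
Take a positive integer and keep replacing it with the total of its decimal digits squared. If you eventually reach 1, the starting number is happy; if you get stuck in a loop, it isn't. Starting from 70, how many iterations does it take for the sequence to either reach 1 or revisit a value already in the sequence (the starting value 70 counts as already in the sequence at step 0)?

70 → 7² + 0² = 49 + 0 = 49
49 → 4² + 9² = 16 + 81 = 97
97 → 9² + 7² = 81 + 49 = 130
130 → 1² + 3² + 0² = 1 + 9 + 0 = 10
10 → 1² + 0² = 1 + 0 = 1  — reached 1.
That took 5 steps.

5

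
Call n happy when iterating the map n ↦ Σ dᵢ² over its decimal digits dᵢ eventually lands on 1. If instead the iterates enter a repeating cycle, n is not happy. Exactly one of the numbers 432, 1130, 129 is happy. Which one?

432: 432 → 29 → 85 → 89 → 145 → 42 → 20 → 4 → 16 → 37 → 58 → 89  — repeats 89 (not happy)
1130: 1130 → 11 → 2 → 4 → 16 → 37 → 58 → 89 → 145 → 42 → 20 → 4  — repeats 4 (not happy)
129: 129 → 86 → 100 → 1  — reaches 1 (happy)

129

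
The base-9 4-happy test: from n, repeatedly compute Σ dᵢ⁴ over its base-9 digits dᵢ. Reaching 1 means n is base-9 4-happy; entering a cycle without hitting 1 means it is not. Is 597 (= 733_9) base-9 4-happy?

base-9 4-happy

597 = (7,3,3)_9 → 2563
2563 = (3,4,5,7)_9 → 3363
3363 = (4,5,4,6)_9 → 2433
2433 = (3,3,0,3)_9 → 243
243 = (3,0,0)_9 → 81
81 = (1,0,0)_9 → 1  — reached 1.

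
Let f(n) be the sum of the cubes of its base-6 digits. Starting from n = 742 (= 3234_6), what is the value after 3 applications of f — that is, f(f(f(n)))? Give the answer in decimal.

28

742 = (3,2,3,4)_6 → 3³ + 2³ + 3³ + 4³ = 126
126 = (3,3,0)_6 → 3³ + 3³ + 0³ = 54
54 = (1,3,0)_6 → 1³ + 3³ + 0³ = 28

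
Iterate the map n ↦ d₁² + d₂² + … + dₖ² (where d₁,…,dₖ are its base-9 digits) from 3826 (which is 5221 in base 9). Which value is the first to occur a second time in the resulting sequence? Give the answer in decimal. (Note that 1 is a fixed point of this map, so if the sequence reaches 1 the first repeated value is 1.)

3826 = (5,2,2,1)_9 → 34
34 = (3,7)_9 → 58
58 = (6,4)_9 → 52
52 = (5,7)_9 → 74
74 = (8,2)_9 → 68
68 = (7,5)_9 → 74  — 74 already appeared earlier.

74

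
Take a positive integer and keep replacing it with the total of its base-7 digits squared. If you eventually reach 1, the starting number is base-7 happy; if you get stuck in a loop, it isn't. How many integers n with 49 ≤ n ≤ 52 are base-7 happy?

49: 49 → 1  — base-7 happy
50: 50 → 2 → 4 → 16 → 8 → 2  — not base-7 happy
51: 51 → 5 → 25 → 25  — not base-7 happy
52: 52 → 10 → 10  — not base-7 happy
base-7 happy: 49

1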